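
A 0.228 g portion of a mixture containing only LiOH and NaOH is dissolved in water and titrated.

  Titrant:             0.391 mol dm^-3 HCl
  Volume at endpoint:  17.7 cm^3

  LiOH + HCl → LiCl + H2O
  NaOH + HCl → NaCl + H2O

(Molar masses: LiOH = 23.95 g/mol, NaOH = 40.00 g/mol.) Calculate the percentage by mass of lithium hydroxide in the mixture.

32.0 %

n(HCl) = 0.0177 × 0.391 = 6.92 × 10^-3 mol
Let x = n(LiOH), y = n(NaOH).
Titrant: 1x + 1y = 6.92 × 10^-3;  mass: 23.95x + 40.00y = 0.228
Solving, x = 3.04 × 10^-3 mol, y = 3.88 × 10^-3 mol
mass of LiOH = 3.04 × 10^-3 × 23.95 = 0.0729 g
% LiOH = 0.0729 / 0.228 × 100 = 32.0 %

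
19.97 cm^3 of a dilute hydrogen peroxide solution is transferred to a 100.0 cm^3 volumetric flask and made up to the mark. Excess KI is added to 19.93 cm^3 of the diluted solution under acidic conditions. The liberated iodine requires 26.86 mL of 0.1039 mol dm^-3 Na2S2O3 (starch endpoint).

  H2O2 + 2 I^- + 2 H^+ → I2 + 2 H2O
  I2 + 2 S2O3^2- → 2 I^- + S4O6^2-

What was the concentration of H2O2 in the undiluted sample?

n(S2O3^2-) = 0.02686 × 0.1039 = 2.791 × 10^-3 mol
n(I2) = n(S2O3^2-)/2 = 1.395 × 10^-3 mol
n(H2O2) in the aliquot = 1.395 × 10^-3 mol (1:1 ratio)
[H2O2]_dilute = 1.395 × 10^-3 / 0.01993 = 0.07001 mol/L
[H2O2]_original = 0.07001 × 100.0/19.97 = 0.3506 mol/L

0.3506 mol/L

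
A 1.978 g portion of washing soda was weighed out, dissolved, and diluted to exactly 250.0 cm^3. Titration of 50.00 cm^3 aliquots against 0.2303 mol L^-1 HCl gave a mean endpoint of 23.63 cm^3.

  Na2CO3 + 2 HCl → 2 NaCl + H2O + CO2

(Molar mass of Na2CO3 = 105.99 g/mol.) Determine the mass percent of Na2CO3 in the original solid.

n(HCl) per titration = 0.02363 × 0.2303 = 5.442 × 10^-3 mol
From the 1:2 ratio, n(Na2CO3) in each aliquot = 1/2 × 5.442 × 10^-3 = 2.721 × 10^-3 mol
n(Na2CO3) in the whole flask = 2.721 × 10^-3 × 250.0/50.00 = 0.01360 mol
mass of Na2CO3 = 0.01360 × 105.99 = 1.442 g
% Na2CO3 = 1.442 / 1.978 × 100 = 72.90 %

72.90 %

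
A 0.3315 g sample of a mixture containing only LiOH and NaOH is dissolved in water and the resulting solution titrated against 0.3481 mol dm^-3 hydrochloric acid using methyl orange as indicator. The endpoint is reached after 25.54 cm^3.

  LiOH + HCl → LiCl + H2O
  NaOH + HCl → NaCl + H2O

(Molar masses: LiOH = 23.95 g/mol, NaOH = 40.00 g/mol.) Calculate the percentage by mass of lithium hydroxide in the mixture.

10.86 %

n(HCl) = 0.02554 × 0.3481 = 8.890 × 10^-3 mol
Let x = n(LiOH), y = n(NaOH).
Titrant: 1x + 1y = 8.890 × 10^-3;  mass: 23.95x + 40.00y = 0.3315
Solving, x = 1.503 × 10^-3 mol, y = 7.388 × 10^-3 mol
mass of LiOH = 1.503 × 10^-3 × 23.95 = 0.03599 g
% LiOH = 0.03599 / 0.3315 × 100 = 10.86 %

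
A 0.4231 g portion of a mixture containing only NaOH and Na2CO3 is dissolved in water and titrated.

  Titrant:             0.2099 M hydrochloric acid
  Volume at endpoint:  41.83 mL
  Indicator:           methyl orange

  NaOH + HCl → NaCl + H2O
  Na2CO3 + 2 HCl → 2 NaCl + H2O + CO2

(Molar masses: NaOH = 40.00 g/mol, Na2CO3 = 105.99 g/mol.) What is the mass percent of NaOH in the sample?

n(HCl) = 0.04183 × 0.2099 = 8.780 × 10^-3 mol
Let x = n(NaOH), y = n(Na2CO3).
Titrant: 1x + 2y = 8.780 × 10^-3;  mass: 40.00x + 105.99y = 0.4231
Solving, x = 3.248 × 10^-3 mol, y = 2.766 × 10^-3 mol
mass of NaOH = 3.248 × 10^-3 × 40.00 = 0.1299 g
% NaOH = 0.1299 / 0.4231 × 100 = 30.70 %

30.70 %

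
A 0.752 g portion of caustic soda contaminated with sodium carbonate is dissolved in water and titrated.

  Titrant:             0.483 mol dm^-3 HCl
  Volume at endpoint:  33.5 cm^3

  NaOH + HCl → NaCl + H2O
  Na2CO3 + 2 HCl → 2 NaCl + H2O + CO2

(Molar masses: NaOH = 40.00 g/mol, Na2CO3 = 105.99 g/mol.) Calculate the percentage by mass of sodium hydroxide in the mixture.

43.2 %

n(HCl) = 0.0335 × 0.483 = 0.0162 mol
Let x = n(NaOH), y = n(Na2CO3).
Titrant: 1x + 2y = 0.0162;  mass: 40.00x + 105.99y = 0.752
Solving, x = 8.12 × 10^-3 mol, y = 4.03 × 10^-3 mol
mass of NaOH = 8.12 × 10^-3 × 40.00 = 0.325 g
% NaOH = 0.325 / 0.752 × 100 = 43.2 %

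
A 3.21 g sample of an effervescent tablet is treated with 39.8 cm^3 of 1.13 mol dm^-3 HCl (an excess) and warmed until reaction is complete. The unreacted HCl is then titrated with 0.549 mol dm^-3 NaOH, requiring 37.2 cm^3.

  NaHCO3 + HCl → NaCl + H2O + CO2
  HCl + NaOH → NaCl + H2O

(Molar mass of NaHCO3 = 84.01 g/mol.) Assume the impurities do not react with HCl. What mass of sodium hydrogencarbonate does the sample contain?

2.06 g

n(HCl) added = 0.0398 × 1.13 = 0.0450 mol
n(NaOH) used in back-titration = 0.0372 × 0.549 = 0.0204 mol
n(HCl) left over = 0.0204 mol (1:1 ratio)
n(HCl) consumed by analyte = 0.0450 − 0.0204 = 0.0246 mol
n(NaHCO3) = 0.0246 mol (1:1 ratio)
mass of NaHCO3 = 0.0246 × 84.01 = 2.06 g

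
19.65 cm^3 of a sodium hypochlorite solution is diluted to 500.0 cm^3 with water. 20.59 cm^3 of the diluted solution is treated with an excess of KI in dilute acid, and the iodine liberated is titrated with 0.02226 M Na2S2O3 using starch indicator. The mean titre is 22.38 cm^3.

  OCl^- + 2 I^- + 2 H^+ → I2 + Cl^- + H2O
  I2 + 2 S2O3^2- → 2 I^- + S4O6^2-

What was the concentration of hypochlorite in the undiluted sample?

n(S2O3^2-) = 0.02238 × 0.02226 = 4.982 × 10^-4 mol
n(I2) = n(S2O3^2-)/2 = 2.491 × 10^-4 mol
n(OCl^-) in the aliquot = 2.491 × 10^-4 mol (1:1 ratio)
[OCl^-]_dilute = 2.491 × 10^-4 / 0.02059 = 0.01210 mol/L
[OCl^-]_original = 0.01210 × 500.0/19.65 = 0.3078 mol/L

0.3078 M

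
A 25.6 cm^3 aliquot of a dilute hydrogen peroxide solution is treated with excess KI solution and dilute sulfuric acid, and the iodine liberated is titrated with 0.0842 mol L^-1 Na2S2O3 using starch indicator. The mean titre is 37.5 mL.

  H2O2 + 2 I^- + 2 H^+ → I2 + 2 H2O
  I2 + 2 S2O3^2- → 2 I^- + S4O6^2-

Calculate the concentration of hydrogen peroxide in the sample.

0.0617 mol/L

n(S2O3^2-) = 0.0375 × 0.0842 = 3.16 × 10^-3 mol
n(I2) = n(S2O3^2-)/2 = 1.58 × 10^-3 mol
n(H2O2) in the aliquot = 1.58 × 10^-3 mol (1:1 ratio)
[H2O2] = 1.58 × 10^-3 / 0.0256 = 0.0617 mol/L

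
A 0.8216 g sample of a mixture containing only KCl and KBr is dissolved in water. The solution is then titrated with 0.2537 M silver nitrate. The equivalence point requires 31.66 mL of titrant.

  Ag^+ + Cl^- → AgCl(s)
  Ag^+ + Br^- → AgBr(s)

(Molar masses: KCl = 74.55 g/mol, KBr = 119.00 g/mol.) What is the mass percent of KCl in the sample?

27.40 %

n(AgNO3) = 0.03166 × 0.2537 = 8.032 × 10^-3 mol
Let x = n(KCl), y = n(KBr).
Titrant: 1x + 1y = 8.032 × 10^-3;  mass: 74.55x + 119.00y = 0.8216
Solving, x = 3.020 × 10^-3 mol, y = 5.012 × 10^-3 mol
mass of KCl = 3.020 × 10^-3 × 74.55 = 0.2251 g
% KCl = 0.2251 / 0.8216 × 100 = 27.40 %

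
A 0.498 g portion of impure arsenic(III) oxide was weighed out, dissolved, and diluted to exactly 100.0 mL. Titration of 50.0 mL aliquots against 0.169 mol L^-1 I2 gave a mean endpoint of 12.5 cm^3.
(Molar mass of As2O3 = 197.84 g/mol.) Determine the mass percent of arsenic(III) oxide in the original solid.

As2O3 + 2 I2 + 2 H2O → As2O5 + 4 HI
n(I2) per titration = 0.0125 × 0.169 = 2.11 × 10^-3 mol
From the 1:2 ratio, n(As2O3) in each aliquot = 1/2 × 2.11 × 10^-3 = 1.06 × 10^-3 mol
n(As2O3) in the whole flask = 1.06 × 10^-3 × 100.0/50.0 = 2.11 × 10^-3 mol
mass of As2O3 = 2.11 × 10^-3 × 197.84 = 0.418 g
% As2O3 = 0.418 / 0.498 × 100 = 83.9 %

83.9 %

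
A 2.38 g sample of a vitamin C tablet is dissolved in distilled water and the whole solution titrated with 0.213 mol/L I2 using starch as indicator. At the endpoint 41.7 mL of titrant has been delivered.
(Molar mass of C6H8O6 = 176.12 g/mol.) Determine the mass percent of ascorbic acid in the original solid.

C6H8O6 + I2 → C6H6O6 + 2 HI
n(I2) = 0.0417 L × 0.213 mol/L = 8.88 × 10^-3 mol
n(C6H8O6) = 8.88 × 10^-3 mol (1:1 ratio)
mass of C6H8O6 = 8.88 × 10^-3 × 176.12 g/mol = 1.56 g
% C6H8O6 = 1.56 / 2.38 × 100 = 65.7 %

65.7 %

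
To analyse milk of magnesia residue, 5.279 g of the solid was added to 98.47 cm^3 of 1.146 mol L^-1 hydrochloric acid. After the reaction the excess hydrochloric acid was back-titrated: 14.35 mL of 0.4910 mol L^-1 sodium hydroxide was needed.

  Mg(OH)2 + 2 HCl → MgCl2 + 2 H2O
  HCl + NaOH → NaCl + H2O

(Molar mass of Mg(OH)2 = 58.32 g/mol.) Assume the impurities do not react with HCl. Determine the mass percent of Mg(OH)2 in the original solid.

n(HCl) added = 0.09847 × 1.146 = 0.1128 mol
n(NaOH) used in back-titration = 0.01435 × 0.4910 = 7.046 × 10^-3 mol
n(HCl) left over = 7.046 × 10^-3 mol (1:1 ratio)
n(HCl) consumed by analyte = 0.1128 − 7.046 × 10^-3 = 0.1058 mol
From the 1:2 ratio, n(Mg(OH)2) = 1/2 × 0.1058 = 0.05290 mol
mass of Mg(OH)2 = 0.05290 × 58.32 = 3.085 g
% Mg(OH)2 = 3.085 / 5.279 × 100 = 58.44 %

58.44 %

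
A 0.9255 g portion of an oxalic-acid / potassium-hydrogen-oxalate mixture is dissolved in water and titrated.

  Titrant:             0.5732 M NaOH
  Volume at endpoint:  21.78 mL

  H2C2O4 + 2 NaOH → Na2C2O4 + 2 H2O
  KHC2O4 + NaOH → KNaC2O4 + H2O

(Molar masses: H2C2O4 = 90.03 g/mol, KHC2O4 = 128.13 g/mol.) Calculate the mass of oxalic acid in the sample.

0.3651 g

n(NaOH) = 0.02178 × 0.5732 = 0.01248 mol
Let x = n(H2C2O4), y = n(KHC2O4).
Titrant: 2x + 1y = 0.01248;  mass: 90.03x + 128.13y = 0.9255
Solving, x = 4.055 × 10^-3 mol, y = 4.374 × 10^-3 mol
mass of H2C2O4 = 4.055 × 10^-3 × 90.03 = 0.3651 g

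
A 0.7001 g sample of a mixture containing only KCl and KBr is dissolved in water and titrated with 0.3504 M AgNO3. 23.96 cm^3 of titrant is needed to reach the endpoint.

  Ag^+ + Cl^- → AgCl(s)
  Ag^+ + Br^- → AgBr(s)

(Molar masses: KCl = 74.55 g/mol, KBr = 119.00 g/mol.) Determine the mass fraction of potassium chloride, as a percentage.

71.62 %

n(AgNO3) = 0.02396 × 0.3504 = 8.396 × 10^-3 mol
Let x = n(KCl), y = n(KBr).
Titrant: 1x + 1y = 8.396 × 10^-3;  mass: 74.55x + 119.00y = 0.7001
Solving, x = 6.726 × 10^-3 mol, y = 1.669 × 10^-3 mol
mass of KCl = 6.726 × 10^-3 × 74.55 = 0.5014 g
% KCl = 0.5014 / 0.7001 × 100 = 71.62 %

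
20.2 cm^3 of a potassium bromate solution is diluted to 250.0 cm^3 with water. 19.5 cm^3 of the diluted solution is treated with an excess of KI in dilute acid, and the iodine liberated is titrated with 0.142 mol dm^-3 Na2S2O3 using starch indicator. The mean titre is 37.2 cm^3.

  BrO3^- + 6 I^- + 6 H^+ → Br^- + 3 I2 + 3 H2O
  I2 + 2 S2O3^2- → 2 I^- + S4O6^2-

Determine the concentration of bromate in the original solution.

0.559 mol/L

n(S2O3^2-) = 0.0372 × 0.142 = 5.28 × 10^-3 mol
n(I2) = n(S2O3^2-)/2 = 2.64 × 10^-3 mol
From the 1:3 ratio, n(BrO3^-) in the aliquot = 1/3 × 2.64 × 10^-3 = 8.80 × 10^-4 mol
[BrO3^-]_dilute = 8.80 × 10^-4 / 0.0195 = 0.0451 mol/L
[BrO3^-]_original = 0.0451 × 250.0/20.2 = 0.559 mol/L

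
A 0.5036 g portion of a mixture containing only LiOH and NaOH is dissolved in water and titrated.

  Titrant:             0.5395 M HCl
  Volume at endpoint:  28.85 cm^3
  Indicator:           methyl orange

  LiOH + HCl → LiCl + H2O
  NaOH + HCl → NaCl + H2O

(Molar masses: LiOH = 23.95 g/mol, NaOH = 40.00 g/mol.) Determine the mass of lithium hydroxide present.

n(HCl) = 0.02885 × 0.5395 = 0.01556 mol
Let x = n(LiOH), y = n(NaOH).
Titrant: 1x + 1y = 0.01556;  mass: 23.95x + 40.00y = 0.5036
Solving, x = 7.413 × 10^-3 mol, y = 8.151 × 10^-3 mol
mass of LiOH = 7.413 × 10^-3 × 23.95 = 0.1775 g

0.1775 g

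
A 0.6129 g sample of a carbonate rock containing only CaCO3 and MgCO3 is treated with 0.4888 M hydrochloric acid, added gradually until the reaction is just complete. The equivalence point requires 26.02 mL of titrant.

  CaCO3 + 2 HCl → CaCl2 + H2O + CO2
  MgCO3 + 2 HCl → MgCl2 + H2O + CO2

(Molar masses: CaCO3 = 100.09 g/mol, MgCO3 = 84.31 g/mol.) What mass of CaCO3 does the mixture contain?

n(HCl) = 0.02602 × 0.4888 = 0.01272 mol
Let x = n(CaCO3), y = n(MgCO3).
Titrant: 2x + 2y = 0.01272;  mass: 100.09x + 84.31y = 0.6129
Solving, x = 4.864 × 10^-3 mol, y = 1.496 × 10^-3 mol
mass of CaCO3 = 4.864 × 10^-3 × 100.09 = 0.4868 g

0.4868 g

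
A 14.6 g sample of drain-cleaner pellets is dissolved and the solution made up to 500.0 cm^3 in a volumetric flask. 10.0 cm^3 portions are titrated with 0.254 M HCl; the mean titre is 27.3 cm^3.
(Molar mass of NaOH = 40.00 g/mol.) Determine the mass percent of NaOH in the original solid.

95.0 %

NaOH + HCl → NaCl + H2O
n(HCl) per titration = 0.0273 × 0.254 = 6.93 × 10^-3 mol
n(NaOH) in each aliquot = 6.93 × 10^-3 mol (1:1 ratio)
n(NaOH) in the whole flask = 6.93 × 10^-3 × 500.0/10.0 = 0.347 mol
mass of NaOH = 0.347 × 40.00 = 13.9 g
% NaOH = 13.9 / 14.6 × 100 = 95.0 %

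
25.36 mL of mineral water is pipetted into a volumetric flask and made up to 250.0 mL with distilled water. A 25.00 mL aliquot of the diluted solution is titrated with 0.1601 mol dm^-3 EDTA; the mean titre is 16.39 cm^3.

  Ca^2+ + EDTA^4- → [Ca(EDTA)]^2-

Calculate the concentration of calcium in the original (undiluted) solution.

1.035 mol/L

n(EDTA) = 0.01639 × 0.1601 = 2.624 × 10^-3 mol
n(Ca2+) in the aliquot = 2.624 × 10^-3 mol (1:1 ratio)
[Ca2+]_dilute = 2.624 × 10^-3 / 0.02500 = 0.1050 mol/L
Dilution factor = 250.0 / 25.36 = 9.858
[Ca2+]_stock = 0.1050 × 9.858 = 1.035 mol/L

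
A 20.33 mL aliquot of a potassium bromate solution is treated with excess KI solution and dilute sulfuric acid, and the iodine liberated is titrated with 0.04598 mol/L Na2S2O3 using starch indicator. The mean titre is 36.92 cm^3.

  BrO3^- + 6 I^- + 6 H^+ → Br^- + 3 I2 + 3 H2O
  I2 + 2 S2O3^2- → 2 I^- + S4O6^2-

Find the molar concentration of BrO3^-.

0.01392 mol/L

n(S2O3^2-) = 0.03692 × 0.04598 = 1.698 × 10^-3 mol
n(I2) = n(S2O3^2-)/2 = 8.488 × 10^-4 mol
From the 1:3 ratio, n(BrO3^-) in the aliquot = 1/3 × 8.488 × 10^-4 = 2.829 × 10^-4 mol
[BrO3^-] = 2.829 × 10^-4 / 0.02033 = 0.01392 mol/L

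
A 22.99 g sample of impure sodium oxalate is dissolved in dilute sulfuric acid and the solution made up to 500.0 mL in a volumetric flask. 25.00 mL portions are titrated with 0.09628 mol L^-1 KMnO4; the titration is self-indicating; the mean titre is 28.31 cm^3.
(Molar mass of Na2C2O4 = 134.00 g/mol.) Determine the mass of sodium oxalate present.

2 MnO4^- + 5 C2O4^2- + 16 H^+ → 2 Mn^2+ + 10 CO2 + 8 H2O
n(KMnO4) per titration = 0.02831 × 0.09628 = 2.726 × 10^-3 mol
From the 5:2 ratio, n(Na2C2O4) in each aliquot = 5/2 × 2.726 × 10^-3 = 6.814 × 10^-3 mol
n(Na2C2O4) in the whole flask = 6.814 × 10^-3 × 500.0/25.00 = 0.1363 mol
mass of Na2C2O4 = 0.1363 × 134.00 = 18.26 g

18.26 g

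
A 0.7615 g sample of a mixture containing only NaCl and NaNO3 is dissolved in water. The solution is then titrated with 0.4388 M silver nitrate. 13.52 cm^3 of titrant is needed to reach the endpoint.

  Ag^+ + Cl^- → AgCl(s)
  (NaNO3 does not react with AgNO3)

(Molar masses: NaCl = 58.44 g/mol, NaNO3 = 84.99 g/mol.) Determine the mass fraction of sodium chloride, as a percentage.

n(AgNO3) = 0.01352 × 0.4388 = 5.933 × 10^-3 mol
Let x = n(NaCl), y = n(NaNO3).
Titrant: 1x = 5.933 × 10^-3;  mass: 58.44x + 84.99y = 0.7615
Solving, x = 5.933 × 10^-3 mol, y = 4.881 × 10^-3 mol
mass of NaCl = 5.933 × 10^-3 × 58.44 = 0.3467 g
% NaCl = 0.3467 / 0.7615 × 100 = 45.53 %

45.53 %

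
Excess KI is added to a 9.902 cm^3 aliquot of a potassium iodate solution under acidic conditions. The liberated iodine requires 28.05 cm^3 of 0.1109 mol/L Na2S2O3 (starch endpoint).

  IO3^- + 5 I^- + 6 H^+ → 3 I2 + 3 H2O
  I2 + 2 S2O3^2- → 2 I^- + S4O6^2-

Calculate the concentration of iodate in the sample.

0.05236 mol/L

n(S2O3^2-) = 0.02805 × 0.1109 = 3.111 × 10^-3 mol
n(I2) = n(S2O3^2-)/2 = 1.555 × 10^-3 mol
From the 1:3 ratio, n(IO3^-) in the aliquot = 1/3 × 1.555 × 10^-3 = 5.185 × 10^-4 mol
[IO3^-] = 5.185 × 10^-4 / 0.009902 = 0.05236 mol/L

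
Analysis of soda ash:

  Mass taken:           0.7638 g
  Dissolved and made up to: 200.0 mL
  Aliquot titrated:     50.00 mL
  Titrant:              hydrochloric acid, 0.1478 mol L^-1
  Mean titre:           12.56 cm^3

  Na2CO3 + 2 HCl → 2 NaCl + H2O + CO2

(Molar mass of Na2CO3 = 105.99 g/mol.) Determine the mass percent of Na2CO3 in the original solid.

51.52 %

n(HCl) per titration = 0.01256 × 0.1478 = 1.856 × 10^-3 mol
From the 1:2 ratio, n(Na2CO3) in each aliquot = 1/2 × 1.856 × 10^-3 = 9.282 × 10^-4 mol
n(Na2CO3) in the whole flask = 9.282 × 10^-4 × 200.0/50.00 = 3.713 × 10^-3 mol
mass of Na2CO3 = 3.713 × 10^-3 × 105.99 = 0.3935 g
% Na2CO3 = 0.3935 / 0.7638 × 100 = 51.52 %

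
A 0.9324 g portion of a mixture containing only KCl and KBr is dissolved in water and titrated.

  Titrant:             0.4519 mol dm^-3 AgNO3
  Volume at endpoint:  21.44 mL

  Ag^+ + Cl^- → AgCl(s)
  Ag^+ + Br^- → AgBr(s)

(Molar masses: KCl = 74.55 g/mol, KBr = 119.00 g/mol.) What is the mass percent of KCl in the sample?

n(AgNO3) = 0.02144 × 0.4519 = 9.689 × 10^-3 mol
Let x = n(KCl), y = n(KBr).
Titrant: 1x + 1y = 9.689 × 10^-3;  mass: 74.55x + 119.00y = 0.9324
Solving, x = 4.962 × 10^-3 mol, y = 4.727 × 10^-3 mol
mass of KCl = 4.962 × 10^-3 × 74.55 = 0.3699 g
% KCl = 0.3699 / 0.9324 × 100 = 39.67 %

39.67 %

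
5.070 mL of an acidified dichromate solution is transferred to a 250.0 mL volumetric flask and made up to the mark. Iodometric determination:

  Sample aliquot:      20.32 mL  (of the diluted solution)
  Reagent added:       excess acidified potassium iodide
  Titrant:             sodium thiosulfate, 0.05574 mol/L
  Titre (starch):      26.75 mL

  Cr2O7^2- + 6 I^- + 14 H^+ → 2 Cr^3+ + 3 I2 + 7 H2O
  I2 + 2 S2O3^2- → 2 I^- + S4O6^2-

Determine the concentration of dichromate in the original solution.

n(S2O3^2-) = 0.02675 × 0.05574 = 1.491 × 10^-3 mol
n(I2) = n(S2O3^2-)/2 = 7.455 × 10^-4 mol
From the 1:3 ratio, n(Cr2O7^2-) in the aliquot = 1/3 × 7.455 × 10^-4 = 2.485 × 10^-4 mol
[Cr2O7^2-]_dilute = 2.485 × 10^-4 / 0.02032 = 0.01223 mol/L
[Cr2O7^2-]_original = 0.01223 × 250.0/5.070 = 0.6030 mol/L

0.6030 mol/L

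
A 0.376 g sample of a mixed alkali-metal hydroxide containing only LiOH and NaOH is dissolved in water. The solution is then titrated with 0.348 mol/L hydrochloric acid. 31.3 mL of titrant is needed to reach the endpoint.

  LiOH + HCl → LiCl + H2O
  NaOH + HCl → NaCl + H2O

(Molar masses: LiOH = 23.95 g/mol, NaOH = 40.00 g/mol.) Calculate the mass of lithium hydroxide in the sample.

0.0891 g

n(HCl) = 0.0313 × 0.348 = 0.0109 mol
Let x = n(LiOH), y = n(NaOH).
Titrant: 1x + 1y = 0.0109;  mass: 23.95x + 40.00y = 0.376
Solving, x = 3.72 × 10^-3 mol, y = 7.17 × 10^-3 mol
mass of LiOH = 3.72 × 10^-3 × 23.95 = 0.0891 g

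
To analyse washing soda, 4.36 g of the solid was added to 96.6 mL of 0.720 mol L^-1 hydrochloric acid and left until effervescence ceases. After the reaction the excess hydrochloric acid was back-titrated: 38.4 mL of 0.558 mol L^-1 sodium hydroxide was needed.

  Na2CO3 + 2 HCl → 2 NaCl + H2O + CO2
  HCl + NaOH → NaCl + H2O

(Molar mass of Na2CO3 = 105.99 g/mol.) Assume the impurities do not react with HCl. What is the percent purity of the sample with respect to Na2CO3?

58.5 %

n(HCl) added = 0.0966 × 0.720 = 0.0696 mol
n(NaOH) used in back-titration = 0.0384 × 0.558 = 0.0214 mol
n(HCl) left over = 0.0214 mol (1:1 ratio)
n(HCl) consumed by analyte = 0.0696 − 0.0214 = 0.0481 mol
From the 1:2 ratio, n(Na2CO3) = 1/2 × 0.0481 = 0.0241 mol
mass of Na2CO3 = 0.0241 × 105.99 = 2.55 g
% Na2CO3 = 2.55 / 4.36 × 100 = 58.5 %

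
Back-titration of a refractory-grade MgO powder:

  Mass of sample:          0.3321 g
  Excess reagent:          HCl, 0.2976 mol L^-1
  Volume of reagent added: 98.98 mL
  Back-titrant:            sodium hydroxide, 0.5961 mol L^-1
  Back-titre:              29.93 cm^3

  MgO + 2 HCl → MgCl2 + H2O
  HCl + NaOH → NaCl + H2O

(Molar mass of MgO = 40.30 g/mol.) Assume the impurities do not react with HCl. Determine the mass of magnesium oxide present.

n(HCl) added = 0.09898 × 0.2976 = 0.02946 mol
n(NaOH) used in back-titration = 0.02993 × 0.5961 = 0.01784 mol
n(HCl) left over = 0.01784 mol (1:1 ratio)
n(HCl) consumed by analyte = 0.02946 − 0.01784 = 0.01162 mol
From the 1:2 ratio, n(MgO) = 1/2 × 0.01162 = 5.808 × 10^-3 mol
mass of MgO = 5.808 × 10^-3 × 40.30 = 0.2340 g

0.2340 g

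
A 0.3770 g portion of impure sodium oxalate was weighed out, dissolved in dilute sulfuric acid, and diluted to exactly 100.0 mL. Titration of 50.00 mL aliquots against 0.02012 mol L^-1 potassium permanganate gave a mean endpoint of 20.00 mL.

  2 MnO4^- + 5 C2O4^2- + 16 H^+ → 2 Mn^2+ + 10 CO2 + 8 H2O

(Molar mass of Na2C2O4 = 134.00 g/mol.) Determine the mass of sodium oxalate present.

0.2696 g

n(KMnO4) per titration = 0.02000 × 0.02012 = 4.024 × 10^-4 mol
From the 5:2 ratio, n(Na2C2O4) in each aliquot = 5/2 × 4.024 × 10^-4 = 1.006 × 10^-3 mol
n(Na2C2O4) in the whole flask = 1.006 × 10^-3 × 100.0/50.00 = 2.012 × 10^-3 mol
mass of Na2C2O4 = 2.012 × 10^-3 × 134.00 = 0.2696 g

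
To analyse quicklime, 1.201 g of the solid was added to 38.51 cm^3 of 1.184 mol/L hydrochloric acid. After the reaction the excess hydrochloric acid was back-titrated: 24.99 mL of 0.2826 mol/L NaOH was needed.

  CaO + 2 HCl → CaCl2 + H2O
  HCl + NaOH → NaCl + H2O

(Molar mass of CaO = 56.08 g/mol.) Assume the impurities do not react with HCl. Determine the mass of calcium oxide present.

n(HCl) added = 0.03851 × 1.184 = 0.04560 mol
n(NaOH) used in back-titration = 0.02499 × 0.2826 = 7.062 × 10^-3 mol
n(HCl) left over = 7.062 × 10^-3 mol (1:1 ratio)
n(HCl) consumed by analyte = 0.04560 − 7.062 × 10^-3 = 0.03853 mol
From the 1:2 ratio, n(CaO) = 1/2 × 0.03853 = 0.01927 mol
mass of CaO = 0.01927 × 56.08 = 1.080 g

1.080 g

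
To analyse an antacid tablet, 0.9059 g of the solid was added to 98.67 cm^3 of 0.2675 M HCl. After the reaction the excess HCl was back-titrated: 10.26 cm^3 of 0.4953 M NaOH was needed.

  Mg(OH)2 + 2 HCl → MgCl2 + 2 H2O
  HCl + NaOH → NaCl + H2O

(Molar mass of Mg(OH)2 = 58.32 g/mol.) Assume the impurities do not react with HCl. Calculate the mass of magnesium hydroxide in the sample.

0.6215 g

n(HCl) added = 0.09867 × 0.2675 = 0.02639 mol
n(NaOH) used in back-titration = 0.01026 × 0.4953 = 5.082 × 10^-3 mol
n(HCl) left over = 5.082 × 10^-3 mol (1:1 ratio)
n(HCl) consumed by analyte = 0.02639 − 5.082 × 10^-3 = 0.02131 mol
From the 1:2 ratio, n(Mg(OH)2) = 1/2 × 0.02131 = 0.01066 mol
mass of Mg(OH)2 = 0.01066 × 58.32 = 0.6215 g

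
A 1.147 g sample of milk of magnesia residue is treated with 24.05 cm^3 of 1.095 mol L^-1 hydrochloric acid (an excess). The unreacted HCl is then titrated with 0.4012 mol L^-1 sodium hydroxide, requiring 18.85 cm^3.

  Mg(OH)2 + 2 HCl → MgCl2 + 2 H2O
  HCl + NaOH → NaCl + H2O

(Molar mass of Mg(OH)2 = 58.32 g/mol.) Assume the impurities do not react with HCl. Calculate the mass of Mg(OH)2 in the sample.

n(HCl) added = 0.02405 × 1.095 = 0.02633 mol
n(NaOH) used in back-titration = 0.01885 × 0.4012 = 7.563 × 10^-3 mol
n(HCl) left over = 7.563 × 10^-3 mol (1:1 ratio)
n(HCl) consumed by analyte = 0.02633 − 7.563 × 10^-3 = 0.01877 mol
From the 1:2 ratio, n(Mg(OH)2) = 1/2 × 0.01877 = 9.386 × 10^-3 mol
mass of Mg(OH)2 = 9.386 × 10^-3 × 58.32 = 0.5474 g

0.5474 g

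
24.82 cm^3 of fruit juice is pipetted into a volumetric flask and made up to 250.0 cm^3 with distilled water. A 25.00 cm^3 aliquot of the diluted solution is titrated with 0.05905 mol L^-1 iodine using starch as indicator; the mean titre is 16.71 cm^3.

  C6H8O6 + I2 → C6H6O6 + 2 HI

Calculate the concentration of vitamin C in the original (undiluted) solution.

0.3976 mol/L

n(I2) = 0.01671 × 0.05905 = 9.867 × 10^-4 mol
n(C6H8O6) in the aliquot = 9.867 × 10^-4 mol (1:1 ratio)
[C6H8O6]_dilute = 9.867 × 10^-4 / 0.02500 = 0.03947 mol/L
Dilution factor = 250.0 / 24.82 = 10.07
[C6H8O6]_stock = 0.03947 × 10.07 = 0.3976 mol/L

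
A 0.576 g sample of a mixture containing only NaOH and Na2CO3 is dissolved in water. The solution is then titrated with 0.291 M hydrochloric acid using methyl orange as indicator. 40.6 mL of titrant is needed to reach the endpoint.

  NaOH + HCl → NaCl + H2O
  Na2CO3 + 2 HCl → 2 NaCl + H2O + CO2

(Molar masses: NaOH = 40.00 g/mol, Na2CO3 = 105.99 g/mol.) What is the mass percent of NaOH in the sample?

n(HCl) = 0.0406 × 0.291 = 0.0118 mol
Let x = n(NaOH), y = n(Na2CO3).
Titrant: 1x + 2y = 0.0118;  mass: 40.00x + 105.99y = 0.576
Solving, x = 3.86 × 10^-3 mol, y = 3.98 × 10^-3 mol
mass of NaOH = 3.86 × 10^-3 × 40.00 = 0.154 g
% NaOH = 0.154 / 0.576 × 100 = 26.8 %

26.8 %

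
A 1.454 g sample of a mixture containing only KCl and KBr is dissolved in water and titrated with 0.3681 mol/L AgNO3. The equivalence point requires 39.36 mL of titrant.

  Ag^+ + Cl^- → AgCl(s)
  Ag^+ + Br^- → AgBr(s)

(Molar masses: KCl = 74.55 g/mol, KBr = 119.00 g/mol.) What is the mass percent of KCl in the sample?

n(AgNO3) = 0.03936 × 0.3681 = 0.01449 mol
Let x = n(KCl), y = n(KBr).
Titrant: 1x + 1y = 0.01449;  mass: 74.55x + 119.00y = 1.454
Solving, x = 6.077 × 10^-3 mol, y = 8.411 × 10^-3 mol
mass of KCl = 6.077 × 10^-3 × 74.55 = 0.4530 g
% KCl = 0.4530 / 1.454 × 100 = 31.16 %

31.16 %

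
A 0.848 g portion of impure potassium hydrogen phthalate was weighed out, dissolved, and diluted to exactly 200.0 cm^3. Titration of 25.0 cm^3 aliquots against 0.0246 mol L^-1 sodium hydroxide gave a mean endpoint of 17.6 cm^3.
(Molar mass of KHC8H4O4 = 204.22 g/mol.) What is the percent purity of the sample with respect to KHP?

83.4 %

KHC8H4O4 + NaOH → KNaC8H4O4 + H2O
n(NaOH) per titration = 0.0176 × 0.0246 = 4.33 × 10^-4 mol
n(KHC8H4O4) in each aliquot = 4.33 × 10^-4 mol (1:1 ratio)
n(KHC8H4O4) in the whole flask = 4.33 × 10^-4 × 200.0/25.0 = 3.46 × 10^-3 mol
mass of KHC8H4O4 = 3.46 × 10^-3 × 204.22 = 0.707 g
% KHC8H4O4 = 0.707 / 0.848 × 100 = 83.4 %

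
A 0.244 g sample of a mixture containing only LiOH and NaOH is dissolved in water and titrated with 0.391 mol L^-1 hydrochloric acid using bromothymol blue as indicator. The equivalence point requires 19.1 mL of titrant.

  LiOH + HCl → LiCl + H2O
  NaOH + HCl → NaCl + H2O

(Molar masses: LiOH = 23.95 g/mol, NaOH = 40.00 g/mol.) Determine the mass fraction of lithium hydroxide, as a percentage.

33.5 %

n(HCl) = 0.0191 × 0.391 = 7.47 × 10^-3 mol
Let x = n(LiOH), y = n(NaOH).
Titrant: 1x + 1y = 7.47 × 10^-3;  mass: 23.95x + 40.00y = 0.244
Solving, x = 3.41 × 10^-3 mol, y = 4.06 × 10^-3 mol
mass of LiOH = 3.41 × 10^-3 × 23.95 = 0.0817 g
% LiOH = 0.0817 / 0.244 × 100 = 33.5 %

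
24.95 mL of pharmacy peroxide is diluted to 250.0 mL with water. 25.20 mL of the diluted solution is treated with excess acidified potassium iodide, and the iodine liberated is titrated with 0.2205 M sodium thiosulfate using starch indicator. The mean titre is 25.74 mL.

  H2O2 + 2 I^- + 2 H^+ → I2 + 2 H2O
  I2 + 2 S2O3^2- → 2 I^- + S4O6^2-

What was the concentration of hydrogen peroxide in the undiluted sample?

1.128 M

n(S2O3^2-) = 0.02574 × 0.2205 = 5.676 × 10^-3 mol
n(I2) = n(S2O3^2-)/2 = 2.838 × 10^-3 mol
n(H2O2) in the aliquot = 2.838 × 10^-3 mol (1:1 ratio)
[H2O2]_dilute = 2.838 × 10^-3 / 0.02520 = 0.1126 mol/L
[H2O2]_original = 0.1126 × 250.0/24.95 = 1.128 mol/L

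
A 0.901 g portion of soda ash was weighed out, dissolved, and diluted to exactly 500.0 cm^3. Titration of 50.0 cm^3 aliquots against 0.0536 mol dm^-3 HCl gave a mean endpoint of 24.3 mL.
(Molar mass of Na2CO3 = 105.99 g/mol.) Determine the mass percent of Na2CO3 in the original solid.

76.6 %

Na2CO3 + 2 HCl → 2 NaCl + H2O + CO2
n(HCl) per titration = 0.0243 × 0.0536 = 1.30 × 10^-3 mol
From the 1:2 ratio, n(Na2CO3) in each aliquot = 1/2 × 1.30 × 10^-3 = 6.51 × 10^-4 mol
n(Na2CO3) in the whole flask = 6.51 × 10^-4 × 500.0/50.0 = 6.51 × 10^-3 mol
mass of Na2CO3 = 6.51 × 10^-3 × 105.99 = 0.690 g
% Na2CO3 = 0.690 / 0.901 × 100 = 76.6 %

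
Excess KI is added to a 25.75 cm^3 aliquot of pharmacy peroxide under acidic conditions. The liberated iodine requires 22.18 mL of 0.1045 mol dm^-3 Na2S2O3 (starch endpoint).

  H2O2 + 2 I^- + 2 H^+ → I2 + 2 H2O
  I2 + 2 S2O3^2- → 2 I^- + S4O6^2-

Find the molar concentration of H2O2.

0.04501 mol/L

n(S2O3^2-) = 0.02218 × 0.1045 = 2.318 × 10^-3 mol
n(I2) = n(S2O3^2-)/2 = 1.159 × 10^-3 mol
n(H2O2) in the aliquot = 1.159 × 10^-3 mol (1:1 ratio)
[H2O2] = 1.159 × 10^-3 / 0.02575 = 0.04501 mol/L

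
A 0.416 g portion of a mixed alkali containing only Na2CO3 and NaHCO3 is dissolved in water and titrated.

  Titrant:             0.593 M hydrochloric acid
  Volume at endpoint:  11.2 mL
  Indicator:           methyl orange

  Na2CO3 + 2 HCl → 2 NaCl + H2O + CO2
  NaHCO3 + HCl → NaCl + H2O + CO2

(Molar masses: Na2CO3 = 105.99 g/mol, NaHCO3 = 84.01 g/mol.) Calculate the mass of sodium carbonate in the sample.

0.243 g

n(HCl) = 0.0112 × 0.593 = 6.64 × 10^-3 mol
Let x = n(Na2CO3), y = n(NaHCO3).
Titrant: 2x + 1y = 6.64 × 10^-3;  mass: 105.99x + 84.01y = 0.416
Solving, x = 2.29 × 10^-3 mol, y = 2.06 × 10^-3 mol
mass of Na2CO3 = 2.29 × 10^-3 × 105.99 = 0.243 g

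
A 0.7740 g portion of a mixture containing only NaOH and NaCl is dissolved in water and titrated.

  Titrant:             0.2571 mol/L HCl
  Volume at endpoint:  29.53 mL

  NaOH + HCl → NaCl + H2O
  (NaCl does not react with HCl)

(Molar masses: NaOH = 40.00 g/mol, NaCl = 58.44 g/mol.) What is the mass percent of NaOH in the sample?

n(HCl) = 0.02953 × 0.2571 = 7.592 × 10^-3 mol
Let x = n(NaOH), y = n(NaCl).
Titrant: 1x = 7.592 × 10^-3;  mass: 40.00x + 58.44y = 0.7740
Solving, x = 7.592 × 10^-3 mol, y = 8.048 × 10^-3 mol
mass of NaOH = 7.592 × 10^-3 × 40.00 = 0.3037 g
% NaOH = 0.3037 / 0.7740 × 100 = 39.24 %

39.24 %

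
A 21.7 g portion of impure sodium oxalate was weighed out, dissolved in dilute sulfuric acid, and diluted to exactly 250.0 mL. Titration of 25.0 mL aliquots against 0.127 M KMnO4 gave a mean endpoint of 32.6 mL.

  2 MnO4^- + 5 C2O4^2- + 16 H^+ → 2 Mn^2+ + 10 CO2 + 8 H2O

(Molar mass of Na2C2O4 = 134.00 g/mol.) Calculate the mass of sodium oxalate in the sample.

13.9 g

n(KMnO4) per titration = 0.0326 × 0.127 = 4.14 × 10^-3 mol
From the 5:2 ratio, n(Na2C2O4) in each aliquot = 5/2 × 4.14 × 10^-3 = 0.0104 mol
n(Na2C2O4) in the whole flask = 0.0104 × 250.0/25.0 = 0.104 mol
mass of Na2C2O4 = 0.104 × 134.00 = 13.9 g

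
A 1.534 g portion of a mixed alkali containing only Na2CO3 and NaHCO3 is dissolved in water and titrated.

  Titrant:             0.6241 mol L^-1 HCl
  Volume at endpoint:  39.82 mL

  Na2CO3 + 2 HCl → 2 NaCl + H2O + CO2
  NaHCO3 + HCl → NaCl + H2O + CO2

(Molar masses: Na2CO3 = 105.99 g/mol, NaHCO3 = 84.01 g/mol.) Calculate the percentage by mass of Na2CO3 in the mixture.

n(HCl) = 0.03982 × 0.6241 = 0.02485 mol
Let x = n(Na2CO3), y = n(NaHCO3).
Titrant: 2x + 1y = 0.02485;  mass: 105.99x + 84.01y = 1.534
Solving, x = 8.928 × 10^-3 mol, y = 6.996 × 10^-3 mol
mass of Na2CO3 = 8.928 × 10^-3 × 105.99 = 0.9463 g
% Na2CO3 = 0.9463 / 1.534 × 100 = 61.69 %

61.69 %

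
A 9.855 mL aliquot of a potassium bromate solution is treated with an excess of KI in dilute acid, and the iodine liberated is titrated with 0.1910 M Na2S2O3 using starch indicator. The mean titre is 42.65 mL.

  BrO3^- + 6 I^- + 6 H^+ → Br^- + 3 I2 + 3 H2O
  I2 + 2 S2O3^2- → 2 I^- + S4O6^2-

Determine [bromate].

n(S2O3^2-) = 0.04265 × 0.1910 = 8.146 × 10^-3 mol
n(I2) = n(S2O3^2-)/2 = 4.073 × 10^-3 mol
From the 1:3 ratio, n(BrO3^-) in the aliquot = 1/3 × 4.073 × 10^-3 = 1.358 × 10^-3 mol
[BrO3^-] = 1.358 × 10^-3 / 0.009855 = 0.1378 mol/L

0.1378 M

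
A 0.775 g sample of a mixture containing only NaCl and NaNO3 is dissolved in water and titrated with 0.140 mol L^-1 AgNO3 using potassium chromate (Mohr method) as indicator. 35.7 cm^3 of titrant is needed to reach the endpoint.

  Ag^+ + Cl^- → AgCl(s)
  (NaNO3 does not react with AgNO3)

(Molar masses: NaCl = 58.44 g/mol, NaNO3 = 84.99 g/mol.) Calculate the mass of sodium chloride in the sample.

n(AgNO3) = 0.0357 × 0.140 = 5.00 × 10^-3 mol
Let x = n(NaCl), y = n(NaNO3).
Titrant: 1x = 5.00 × 10^-3;  mass: 58.44x + 84.99y = 0.775
Solving, x = 5.00 × 10^-3 mol, y = 5.68 × 10^-3 mol
mass of NaCl = 5.00 × 10^-3 × 58.44 = 0.292 g

0.292 g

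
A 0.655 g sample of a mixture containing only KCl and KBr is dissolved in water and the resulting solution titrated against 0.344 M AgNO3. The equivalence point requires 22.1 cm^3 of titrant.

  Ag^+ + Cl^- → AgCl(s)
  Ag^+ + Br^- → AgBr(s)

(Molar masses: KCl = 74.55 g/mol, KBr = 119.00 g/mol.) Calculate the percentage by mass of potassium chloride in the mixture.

63.9 %

n(AgNO3) = 0.0221 × 0.344 = 7.60 × 10^-3 mol
Let x = n(KCl), y = n(KBr).
Titrant: 1x + 1y = 7.60 × 10^-3;  mass: 74.55x + 119.00y = 0.655
Solving, x = 5.62 × 10^-3 mol, y = 1.99 × 10^-3 mol
mass of KCl = 5.62 × 10^-3 × 74.55 = 0.419 g
% KCl = 0.419 / 0.655 × 100 = 63.9 %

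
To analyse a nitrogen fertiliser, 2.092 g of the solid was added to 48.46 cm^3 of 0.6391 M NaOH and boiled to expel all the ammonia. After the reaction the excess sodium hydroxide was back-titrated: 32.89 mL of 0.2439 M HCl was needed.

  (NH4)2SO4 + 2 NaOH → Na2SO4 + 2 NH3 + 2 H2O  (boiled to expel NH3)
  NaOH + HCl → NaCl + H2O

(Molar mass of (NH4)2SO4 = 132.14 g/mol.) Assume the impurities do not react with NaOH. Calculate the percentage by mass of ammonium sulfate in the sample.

72.48 %

n(NaOH) added = 0.04846 × 0.6391 = 0.03097 mol
n(HCl) used in back-titration = 0.03289 × 0.2439 = 8.022 × 10^-3 mol
n(NaOH) left over = 8.022 × 10^-3 mol (1:1 ratio)
n(NaOH) consumed by analyte = 0.03097 − 8.022 × 10^-3 = 0.02295 mol
From the 1:2 ratio, n((NH4)2SO4) = 1/2 × 0.02295 = 0.01147 mol
mass of (NH4)2SO4 = 0.01147 × 132.14 = 1.516 g
% (NH4)2SO4 = 1.516 / 2.092 × 100 = 72.48 %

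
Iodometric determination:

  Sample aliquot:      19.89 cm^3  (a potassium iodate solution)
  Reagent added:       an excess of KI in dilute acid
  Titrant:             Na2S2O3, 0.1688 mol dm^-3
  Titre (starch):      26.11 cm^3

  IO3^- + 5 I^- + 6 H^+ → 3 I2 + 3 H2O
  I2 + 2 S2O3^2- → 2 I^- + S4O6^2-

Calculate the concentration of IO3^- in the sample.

n(S2O3^2-) = 0.02611 × 0.1688 = 4.407 × 10^-3 mol
n(I2) = n(S2O3^2-)/2 = 2.204 × 10^-3 mol
From the 1:3 ratio, n(IO3^-) in the aliquot = 1/3 × 2.204 × 10^-3 = 7.346 × 10^-4 mol
[IO3^-] = 7.346 × 10^-4 / 0.01989 = 0.03693 mol/L

0.03693 mol/L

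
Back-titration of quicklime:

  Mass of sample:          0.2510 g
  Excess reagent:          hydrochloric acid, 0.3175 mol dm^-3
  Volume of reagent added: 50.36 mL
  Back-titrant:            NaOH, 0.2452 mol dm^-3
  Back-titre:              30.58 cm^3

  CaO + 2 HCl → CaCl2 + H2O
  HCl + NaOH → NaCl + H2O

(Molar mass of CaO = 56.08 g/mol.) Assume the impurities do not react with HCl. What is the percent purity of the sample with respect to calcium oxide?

94.86 %

n(HCl) added = 0.05036 × 0.3175 = 0.01599 mol
n(NaOH) used in back-titration = 0.03058 × 0.2452 = 7.498 × 10^-3 mol
n(HCl) left over = 7.498 × 10^-3 mol (1:1 ratio)
n(HCl) consumed by analyte = 0.01599 − 7.498 × 10^-3 = 8.491 × 10^-3 mol
From the 1:2 ratio, n(CaO) = 1/2 × 8.491 × 10^-3 = 4.246 × 10^-3 mol
mass of CaO = 4.246 × 10^-3 × 56.08 = 0.2381 g
% CaO = 0.2381 / 0.2510 × 100 = 94.86 %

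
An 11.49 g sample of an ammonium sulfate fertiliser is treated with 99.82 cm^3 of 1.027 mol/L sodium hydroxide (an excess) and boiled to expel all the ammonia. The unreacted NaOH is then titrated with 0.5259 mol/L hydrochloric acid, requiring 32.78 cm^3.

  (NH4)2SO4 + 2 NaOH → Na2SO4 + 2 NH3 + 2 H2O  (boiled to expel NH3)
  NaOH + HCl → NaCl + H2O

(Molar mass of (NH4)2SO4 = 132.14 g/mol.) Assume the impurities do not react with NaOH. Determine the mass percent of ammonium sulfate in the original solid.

49.04 %

n(NaOH) added = 0.09982 × 1.027 = 0.1025 mol
n(HCl) used in back-titration = 0.03278 × 0.5259 = 0.01724 mol
n(NaOH) left over = 0.01724 mol (1:1 ratio)
n(NaOH) consumed by analyte = 0.1025 − 0.01724 = 0.08528 mol
From the 1:2 ratio, n((NH4)2SO4) = 1/2 × 0.08528 = 0.04264 mol
mass of (NH4)2SO4 = 0.04264 × 132.14 = 5.634 g
% (NH4)2SO4 = 5.634 / 11.49 × 100 = 49.04 %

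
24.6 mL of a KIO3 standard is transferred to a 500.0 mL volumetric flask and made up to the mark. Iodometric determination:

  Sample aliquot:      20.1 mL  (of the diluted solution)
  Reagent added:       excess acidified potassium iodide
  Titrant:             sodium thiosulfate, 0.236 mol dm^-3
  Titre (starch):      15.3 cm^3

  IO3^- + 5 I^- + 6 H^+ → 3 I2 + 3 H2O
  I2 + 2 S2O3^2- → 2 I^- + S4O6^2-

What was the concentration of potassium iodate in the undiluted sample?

n(S2O3^2-) = 0.0153 × 0.236 = 3.61 × 10^-3 mol
n(I2) = n(S2O3^2-)/2 = 1.81 × 10^-3 mol
From the 1:3 ratio, n(IO3^-) in the aliquot = 1/3 × 1.81 × 10^-3 = 6.02 × 10^-4 mol
[IO3^-]_dilute = 6.02 × 10^-4 / 0.0201 = 0.0299 mol/L
[IO3^-]_original = 0.0299 × 500.0/24.6 = 0.609 mol/L

0.609 mol/L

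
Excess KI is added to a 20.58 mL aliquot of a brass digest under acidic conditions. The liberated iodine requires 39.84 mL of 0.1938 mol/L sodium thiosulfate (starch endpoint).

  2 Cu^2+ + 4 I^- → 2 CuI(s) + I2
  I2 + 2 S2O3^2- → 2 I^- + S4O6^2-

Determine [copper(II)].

0.3752 mol/L

n(S2O3^2-) = 0.03984 × 0.1938 = 7.721 × 10^-3 mol
n(I2) = n(S2O3^2-)/2 = 3.860 × 10^-3 mol
From the 2:1 ratio, n(Cu2+) in the aliquot = 2/1 × 3.860 × 10^-3 = 7.721 × 10^-3 mol
[Cu2+] = 7.721 × 10^-3 / 0.02058 = 0.3752 mol/L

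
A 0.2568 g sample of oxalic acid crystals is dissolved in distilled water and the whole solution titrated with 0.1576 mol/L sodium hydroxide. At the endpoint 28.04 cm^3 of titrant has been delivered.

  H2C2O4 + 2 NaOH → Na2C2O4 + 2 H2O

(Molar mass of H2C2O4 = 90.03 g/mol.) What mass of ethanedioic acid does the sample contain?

n(NaOH) = 0.02804 L × 0.1576 mol/L = 4.419 × 10^-3 mol
From the 1:2 ratio, n(H2C2O4) = 1/2 × 4.419 × 10^-3 = 2.210 × 10^-3 mol
mass of H2C2O4 = 2.210 × 10^-3 × 90.03 g/mol = 0.1989 g

0.1989 g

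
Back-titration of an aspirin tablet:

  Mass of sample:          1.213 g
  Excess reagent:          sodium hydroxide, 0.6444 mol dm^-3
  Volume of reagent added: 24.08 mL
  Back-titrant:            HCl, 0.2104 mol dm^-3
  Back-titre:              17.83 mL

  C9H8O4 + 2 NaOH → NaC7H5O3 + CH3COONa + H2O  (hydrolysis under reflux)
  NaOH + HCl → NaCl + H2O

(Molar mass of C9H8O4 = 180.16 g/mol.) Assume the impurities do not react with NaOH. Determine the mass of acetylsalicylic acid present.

1.060 g

n(NaOH) added = 0.02408 × 0.6444 = 0.01552 mol
n(HCl) used in back-titration = 0.01783 × 0.2104 = 3.751 × 10^-3 mol
n(NaOH) left over = 3.751 × 10^-3 mol (1:1 ratio)
n(NaOH) consumed by analyte = 0.01552 − 3.751 × 10^-3 = 0.01177 mol
From the 1:2 ratio, n(C9H8O4) = 1/2 × 0.01177 = 5.883 × 10^-3 mol
mass of C9H8O4 = 5.883 × 10^-3 × 180.16 = 1.060 g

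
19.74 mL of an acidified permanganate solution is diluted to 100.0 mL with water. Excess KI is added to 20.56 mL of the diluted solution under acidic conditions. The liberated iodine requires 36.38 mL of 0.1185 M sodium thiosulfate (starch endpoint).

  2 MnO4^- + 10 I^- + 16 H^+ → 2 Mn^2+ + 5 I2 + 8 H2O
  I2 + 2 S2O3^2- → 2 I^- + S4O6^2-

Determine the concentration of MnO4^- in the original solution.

n(S2O3^2-) = 0.03638 × 0.1185 = 4.311 × 10^-3 mol
n(I2) = n(S2O3^2-)/2 = 2.156 × 10^-3 mol
From the 2:5 ratio, n(MnO4^-) in the aliquot = 2/5 × 2.156 × 10^-3 = 8.622 × 10^-4 mol
[MnO4^-]_dilute = 8.622 × 10^-4 / 0.02056 = 0.04194 mol/L
[MnO4^-]_original = 0.04194 × 100.0/19.74 = 0.2124 mol/L

0.2124 M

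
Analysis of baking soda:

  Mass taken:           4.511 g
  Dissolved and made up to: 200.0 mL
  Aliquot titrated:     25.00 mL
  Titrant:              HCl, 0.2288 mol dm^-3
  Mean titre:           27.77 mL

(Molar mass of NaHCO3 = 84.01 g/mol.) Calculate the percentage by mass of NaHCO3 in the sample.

NaHCO3 + HCl → NaCl + H2O + CO2
n(HCl) per titration = 0.02777 × 0.2288 = 6.354 × 10^-3 mol
n(NaHCO3) in each aliquot = 6.354 × 10^-3 mol (1:1 ratio)
n(NaHCO3) in the whole flask = 6.354 × 10^-3 × 200.0/25.00 = 0.05083 mol
mass of NaHCO3 = 0.05083 × 84.01 = 4.270 g
% NaHCO3 = 4.270 / 4.511 × 100 = 94.66 %

94.66 %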